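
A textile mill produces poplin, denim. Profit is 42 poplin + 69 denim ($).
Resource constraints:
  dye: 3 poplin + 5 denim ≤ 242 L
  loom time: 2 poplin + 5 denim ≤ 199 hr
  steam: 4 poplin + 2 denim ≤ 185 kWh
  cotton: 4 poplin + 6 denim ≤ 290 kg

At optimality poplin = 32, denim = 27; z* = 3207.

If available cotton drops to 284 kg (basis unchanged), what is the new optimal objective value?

3153

Check each constraint at x*: dye 231/242 (slack 11); loom time 199/199 (tight); steam 182/185 (slack 3); cotton 290/290 (tight).
Slack constraints have shadow price 0 (complementary slackness).
The binding rows give the dual system: 2·y_loom time + 4·y_cotton = 42 and 5·y_loom time + 6·y_cotton = 69.
This yields shadow prices y_loom time = 3, y_cotton = 9.
Δz = y_cotton·Δb = 9 × (-6) = -54, so new z* = 3207 − 54 = 3153.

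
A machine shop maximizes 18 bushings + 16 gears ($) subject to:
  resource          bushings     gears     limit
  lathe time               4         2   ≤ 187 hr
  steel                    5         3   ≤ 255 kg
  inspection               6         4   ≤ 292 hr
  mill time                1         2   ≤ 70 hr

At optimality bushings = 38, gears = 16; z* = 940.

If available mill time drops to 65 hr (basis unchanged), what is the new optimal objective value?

At the optimum: lathe time uses 184 of 187 (slack = 3); steel uses 238 of 255 (slack = 17); inspection uses 292 of 292 (binding); mill time uses 70 of 70 (binding).
Since lathe time, steel are not tight, their duals are 0.
The binding rows give the dual system: 6·y_inspection + 1·y_mill time = 18 and 4·y_inspection + 2·y_mill time = 16.
→ y_inspection = 2.5 and y_mill time = 3.
Δz = y_mill time·Δb = 3 × (-5) = -15, so new z* = 940 − 15 = 925.

925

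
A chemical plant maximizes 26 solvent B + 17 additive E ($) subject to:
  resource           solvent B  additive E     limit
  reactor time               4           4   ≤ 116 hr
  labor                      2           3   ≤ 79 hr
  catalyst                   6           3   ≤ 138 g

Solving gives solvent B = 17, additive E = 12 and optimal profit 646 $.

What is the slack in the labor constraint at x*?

labor used = 2·17 + 3·12 = 70; slack = 79 − 70 = 9.

9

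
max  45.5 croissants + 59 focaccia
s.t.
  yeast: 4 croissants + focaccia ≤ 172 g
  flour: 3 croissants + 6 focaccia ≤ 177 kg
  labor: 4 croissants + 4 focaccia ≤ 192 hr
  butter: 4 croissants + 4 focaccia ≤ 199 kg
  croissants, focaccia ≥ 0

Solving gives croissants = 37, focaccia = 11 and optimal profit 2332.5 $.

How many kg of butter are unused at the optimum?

butter used = 4·37 + 4·11 = 192; slack = 199 − 192 = 7.

7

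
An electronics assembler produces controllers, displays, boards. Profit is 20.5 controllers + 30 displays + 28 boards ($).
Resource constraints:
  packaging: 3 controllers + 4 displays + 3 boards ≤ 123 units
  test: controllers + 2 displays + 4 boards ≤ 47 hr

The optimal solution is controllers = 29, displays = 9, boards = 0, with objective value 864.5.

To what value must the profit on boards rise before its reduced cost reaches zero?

Check each constraint at x*: packaging 123/123 (tight); test 47/47 (tight).
From A_Bᵀ y = c: 3·y_packaging + 1·y_test = 20.5; 4·y_packaging + 2·y_test = 30.
→ y_packaging = 5.5 and y_test = 4.
boards enters the basis when its profit ≥ yᵀa₃ = 5.5·3 + 4·4 = 32.5.

32.5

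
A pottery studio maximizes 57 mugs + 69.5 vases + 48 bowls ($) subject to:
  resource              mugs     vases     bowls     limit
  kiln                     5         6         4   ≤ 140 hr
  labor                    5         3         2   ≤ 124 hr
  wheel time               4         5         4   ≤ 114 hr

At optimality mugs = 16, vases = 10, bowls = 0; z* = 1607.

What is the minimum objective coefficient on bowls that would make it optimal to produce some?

Binding: kiln and wheel time. Non-binding: labor (14 unused).
Slack constraints have shadow price 0 (complementary slackness).
The binding rows give the dual system: 5·y_kiln + 4·y_wheel time = 57 and 6·y_kiln + 5·y_wheel time = 69.5.
Solving: y_kiln = 7, y_wheel time = 5.5.
bowls enters the basis when its profit ≥ yᵀa₃ = 7·4 + 5.5·4 = 50.

50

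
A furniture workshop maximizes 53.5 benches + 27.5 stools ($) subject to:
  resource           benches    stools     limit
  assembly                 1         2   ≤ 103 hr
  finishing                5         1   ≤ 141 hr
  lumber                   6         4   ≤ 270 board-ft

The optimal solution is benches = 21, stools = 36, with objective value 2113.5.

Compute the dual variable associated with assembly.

0

At the optimum: assembly uses 93 of 103 (slack = 10); finishing uses 141 of 141 (binding); lumber uses 270 of 270 (binding).
Slack constraints have shadow price 0 (complementary slackness).
Dual feasibility on the basic columns requires 5·y_finishing + 6·y_lumber = 53.5, 1·y_finishing + 4·y_lumber = 27.5.
→ y_finishing = 3.5 and y_lumber = 6.
Shadow price of assembly = 0.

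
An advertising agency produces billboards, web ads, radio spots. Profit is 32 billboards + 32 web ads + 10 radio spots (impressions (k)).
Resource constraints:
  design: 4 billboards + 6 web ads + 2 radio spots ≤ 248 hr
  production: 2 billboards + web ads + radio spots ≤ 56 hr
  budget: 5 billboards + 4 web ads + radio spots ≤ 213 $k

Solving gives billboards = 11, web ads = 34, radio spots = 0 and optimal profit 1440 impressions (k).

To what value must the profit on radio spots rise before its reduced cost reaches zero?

16

Binding: design and production. Non-binding: budget (22 unused).
Since budget is not tight, its dual is 0.
From A_Bᵀ y = c: 4·y_design + 2·y_production = 32; 6·y_design + 1·y_production = 32.
→ y_design = 4 and y_production = 8.
radio spots enters the basis when its profit ≥ yᵀa₃ = 4·2 + 8·1 = 16.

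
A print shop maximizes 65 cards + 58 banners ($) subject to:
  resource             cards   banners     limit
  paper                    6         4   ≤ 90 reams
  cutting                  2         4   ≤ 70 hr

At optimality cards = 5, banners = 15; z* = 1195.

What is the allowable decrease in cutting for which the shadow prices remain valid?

Binding constraints: paper, cutting. The basis is B = [[6,4],[2,4]] with det 16.
Per unit decrease in cutting, x* moves by d = (0.25, -0.375).
The basis stays optimal until banners reaches 0; allowable decrease = 40 hr.

40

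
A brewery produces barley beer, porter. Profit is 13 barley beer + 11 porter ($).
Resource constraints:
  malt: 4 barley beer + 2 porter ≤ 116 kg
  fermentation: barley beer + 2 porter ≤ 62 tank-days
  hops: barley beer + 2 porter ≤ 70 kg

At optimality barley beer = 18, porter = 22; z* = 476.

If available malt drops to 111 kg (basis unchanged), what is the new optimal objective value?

At the optimum: malt uses 116 of 116 (binding); fermentation uses 62 of 62 (binding); hops uses 62 of 70 (slack = 8).
Since hops is not tight, its dual is 0.
From A_Bᵀ y = c: 4·y_malt + 1·y_fermentation = 13; 2·y_malt + 2·y_fermentation = 11.
Solving: y_malt = 2.5, y_fermentation = 3.
Δz = y_malt·Δb = 2.5 × (-5) = -12.5, so new z* = 476 − 12.5 = 463.5.

463.5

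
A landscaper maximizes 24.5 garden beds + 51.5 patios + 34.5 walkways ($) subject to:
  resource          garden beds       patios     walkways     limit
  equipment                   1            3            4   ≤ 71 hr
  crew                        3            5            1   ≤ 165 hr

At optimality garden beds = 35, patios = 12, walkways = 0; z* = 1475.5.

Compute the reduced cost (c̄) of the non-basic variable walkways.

At the optimum: equipment uses 71 of 71 (binding); crew uses 165 of 165 (binding).
From A_Bᵀ y = c: 1·y_equipment + 3·y_crew = 24.5; 3·y_equipment + 5·y_crew = 51.5.
This yields shadow prices y_equipment = 8, y_crew = 5.5.
Reduced cost of walkways: c₃ − yᵀa₃ = 34.5 − (8·4 + 5.5·1) = 34.5 − 37.5 = -3.

-3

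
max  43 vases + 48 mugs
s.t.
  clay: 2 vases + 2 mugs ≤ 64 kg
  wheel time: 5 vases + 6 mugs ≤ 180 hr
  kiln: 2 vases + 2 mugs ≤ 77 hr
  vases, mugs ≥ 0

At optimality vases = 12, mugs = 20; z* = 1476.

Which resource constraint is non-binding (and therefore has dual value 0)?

clay: 64/64 (binding)
wheel time: 180/180 (binding)
kiln: 64/77 (slack 13)
By complementary slackness, a constraint with positive slack has shadow price 0 → kiln.

kiln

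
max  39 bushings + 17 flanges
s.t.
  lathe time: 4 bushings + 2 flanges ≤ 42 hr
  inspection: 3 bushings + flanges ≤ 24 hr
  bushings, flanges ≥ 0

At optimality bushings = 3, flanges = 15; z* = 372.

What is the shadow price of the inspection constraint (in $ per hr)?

5

Check each constraint at x*: lathe time 42/42 (tight); inspection 24/24 (tight).
The binding rows give the dual system: 4·y_lathe time + 3·y_inspection = 39 and 2·y_lathe time + 1·y_inspection = 17.
This yields shadow prices y_lathe time = 6, y_inspection = 5.
Shadow price of inspection = 5.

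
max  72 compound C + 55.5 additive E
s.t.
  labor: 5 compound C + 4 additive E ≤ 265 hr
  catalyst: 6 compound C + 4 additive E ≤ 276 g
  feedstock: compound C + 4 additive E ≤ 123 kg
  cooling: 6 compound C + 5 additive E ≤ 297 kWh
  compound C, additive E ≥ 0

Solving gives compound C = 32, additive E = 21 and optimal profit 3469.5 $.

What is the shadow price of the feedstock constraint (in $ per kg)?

At the optimum: labor uses 244 of 265 (slack = 21); catalyst uses 276 of 276 (binding); feedstock uses 116 of 123 (slack = 7); cooling uses 297 of 297 (binding).
By complementary slackness, y = 0 for the non-binding constraints.
The binding rows give the dual system: 6·y_catalyst + 6·y_cooling = 72 and 4·y_catalyst + 5·y_cooling = 55.5.
→ y_catalyst = 4.5 and y_cooling = 7.5.
Shadow price of feedstock = 0.

0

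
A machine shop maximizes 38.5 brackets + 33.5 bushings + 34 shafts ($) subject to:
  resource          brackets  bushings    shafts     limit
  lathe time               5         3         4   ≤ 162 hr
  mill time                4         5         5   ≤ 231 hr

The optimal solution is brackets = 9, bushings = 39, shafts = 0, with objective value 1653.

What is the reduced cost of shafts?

At the optimum: lathe time uses 162 of 162 (binding); mill time uses 231 of 231 (binding).
From A_Bᵀ y = c: 5·y_lathe time + 4·y_mill time = 38.5; 3·y_lathe time + 5·y_mill time = 33.5.
→ y_lathe time = 4.5 and y_mill time = 4.
Reduced cost of shafts: c₃ − yᵀa₃ = 34 − (4.5·4 + 4·5) = 34 − 38 = -4.

-4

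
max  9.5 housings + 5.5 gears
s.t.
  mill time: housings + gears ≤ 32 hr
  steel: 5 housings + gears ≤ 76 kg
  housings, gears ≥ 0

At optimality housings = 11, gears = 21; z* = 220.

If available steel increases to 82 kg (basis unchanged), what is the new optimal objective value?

Check each constraint at x*: mill time 32/32 (tight); steel 76/76 (tight).
Dual feasibility on the basic columns requires 1·y_mill time + 5·y_steel = 9.5, 1·y_mill time + 1·y_steel = 5.5.
→ y_mill time = 4.5 and y_steel = 1.
Δz = y_steel·Δb = 1 × (6) = 6, so new z* = 220 + 6 = 226.

226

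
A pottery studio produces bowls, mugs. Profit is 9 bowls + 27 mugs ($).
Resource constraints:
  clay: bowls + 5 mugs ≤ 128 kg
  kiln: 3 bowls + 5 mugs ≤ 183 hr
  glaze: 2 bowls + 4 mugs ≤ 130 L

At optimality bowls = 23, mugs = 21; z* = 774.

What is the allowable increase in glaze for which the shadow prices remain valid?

Binding constraints: clay, glaze. The basis is B = [[1,5],[2,4]] with det -6.
Per unit increase in glaze, x* moves by d = (0.8333, -0.1667).
The basis stays optimal until kiln becomes binding; allowable increase = 5.4 L.

5.4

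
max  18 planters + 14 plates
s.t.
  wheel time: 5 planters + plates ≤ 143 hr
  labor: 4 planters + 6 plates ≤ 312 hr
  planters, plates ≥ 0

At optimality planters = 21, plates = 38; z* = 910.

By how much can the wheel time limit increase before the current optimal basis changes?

247

Binding constraints: wheel time, labor. The basis is B = [[5,1],[4,6]] with det 26.
Per unit increase in wheel time, x* moves by d = (0.2308, -0.1538).
The basis stays optimal until plates reaches 0; allowable increase = 247 hr.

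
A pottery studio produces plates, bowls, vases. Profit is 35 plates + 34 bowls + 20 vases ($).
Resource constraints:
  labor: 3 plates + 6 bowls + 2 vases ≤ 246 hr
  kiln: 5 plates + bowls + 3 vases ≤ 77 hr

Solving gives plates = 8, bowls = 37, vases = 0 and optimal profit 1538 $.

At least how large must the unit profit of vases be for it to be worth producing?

22

Check each constraint at x*: labor 246/246 (tight); kiln 77/77 (tight).
The binding rows give the dual system: 3·y_labor + 5·y_kiln = 35 and 6·y_labor + 1·y_kiln = 34.
→ y_labor = 5 and y_kiln = 4.
vases enters the basis when its profit ≥ yᵀa₃ = 5·2 + 4·3 = 22.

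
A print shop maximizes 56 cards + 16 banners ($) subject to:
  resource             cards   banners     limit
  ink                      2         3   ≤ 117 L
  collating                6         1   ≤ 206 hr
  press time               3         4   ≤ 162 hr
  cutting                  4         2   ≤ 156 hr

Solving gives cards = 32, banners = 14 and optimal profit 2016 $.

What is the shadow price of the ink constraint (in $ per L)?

Binding: collating and cutting. Non-binding: ink (11 unused), press time (10 unused).
Since ink, press time are not tight, their duals are 0.
From A_Bᵀ y = c: 6·y_collating + 4·y_cutting = 56; 1·y_collating + 2·y_cutting = 16.
Solving: y_collating = 6, y_cutting = 5.
Shadow price of ink = 0.

0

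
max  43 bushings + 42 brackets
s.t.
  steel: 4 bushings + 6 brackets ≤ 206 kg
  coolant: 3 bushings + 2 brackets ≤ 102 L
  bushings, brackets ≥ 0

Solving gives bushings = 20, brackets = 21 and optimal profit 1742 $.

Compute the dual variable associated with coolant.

9

Both steel and coolant are binding at x*.
Dual feasibility on the basic columns requires 4·y_steel + 3·y_coolant = 43, 6·y_steel + 2·y_coolant = 42.
This yields shadow prices y_steel = 4, y_coolant = 9.
Shadow price of coolant = 9.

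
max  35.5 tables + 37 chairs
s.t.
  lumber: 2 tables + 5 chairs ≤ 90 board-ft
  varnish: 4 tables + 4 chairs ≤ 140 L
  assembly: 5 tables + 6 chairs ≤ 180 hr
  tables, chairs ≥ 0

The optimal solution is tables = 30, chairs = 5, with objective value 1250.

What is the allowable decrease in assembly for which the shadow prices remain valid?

Binding constraints: varnish, assembly. The basis is B = [[4,4],[5,6]] with det 4.
Per unit decrease in assembly, x* moves by d = (1, -1).
The basis stays optimal until chairs reaches 0; allowable decrease = 5 hr.

5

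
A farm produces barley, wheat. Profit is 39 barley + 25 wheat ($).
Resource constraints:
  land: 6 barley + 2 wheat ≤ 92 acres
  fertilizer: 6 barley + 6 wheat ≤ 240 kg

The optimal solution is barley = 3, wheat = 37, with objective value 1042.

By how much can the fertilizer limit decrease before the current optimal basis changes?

Binding constraints: land, fertilizer. The basis is B = [[6,2],[6,6]] with det 24.
Per unit decrease in fertilizer, x* moves by d = (0.0833, -0.25).
The basis stays optimal until wheat reaches 0; allowable decrease = 148 kg.

148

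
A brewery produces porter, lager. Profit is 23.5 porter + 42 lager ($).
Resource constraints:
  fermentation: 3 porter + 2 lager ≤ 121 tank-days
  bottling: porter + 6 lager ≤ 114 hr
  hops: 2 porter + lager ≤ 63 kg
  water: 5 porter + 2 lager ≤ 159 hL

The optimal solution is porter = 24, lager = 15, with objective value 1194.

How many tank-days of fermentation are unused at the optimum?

fermentation used = 3·24 + 2·15 = 102; slack = 121 − 102 = 19.

19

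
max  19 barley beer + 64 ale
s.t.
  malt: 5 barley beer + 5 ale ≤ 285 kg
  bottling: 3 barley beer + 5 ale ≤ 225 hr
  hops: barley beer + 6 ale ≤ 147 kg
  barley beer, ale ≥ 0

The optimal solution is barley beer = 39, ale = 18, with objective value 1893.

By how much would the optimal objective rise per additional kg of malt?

Binding: malt and hops. Non-binding: bottling (18 unused).
Slack constraints have shadow price 0 (complementary slackness).
From A_Bᵀ y = c: 5·y_malt + 1·y_hops = 19; 5·y_malt + 6·y_hops = 64.
→ y_malt = 2 and y_hops = 9.
Shadow price of malt = 2.

2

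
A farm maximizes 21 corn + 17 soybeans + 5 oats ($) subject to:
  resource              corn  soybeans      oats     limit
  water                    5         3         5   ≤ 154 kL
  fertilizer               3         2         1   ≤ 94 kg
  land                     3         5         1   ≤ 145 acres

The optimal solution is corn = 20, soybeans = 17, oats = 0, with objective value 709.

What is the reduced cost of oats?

-2

Check each constraint at x*: water 151/154 (slack 3); fertilizer 94/94 (tight); land 145/145 (tight).
By complementary slackness, y = 0 for the non-binding constraint.
From A_Bᵀ y = c: 3·y_fertilizer + 3·y_land = 21; 2·y_fertilizer + 5·y_land = 17.
→ y_fertilizer = 6 and y_land = 1.
Reduced cost of oats: c₃ − yᵀa₃ = 5 − (6·1 + 1·1) = 5 − 7 = -2.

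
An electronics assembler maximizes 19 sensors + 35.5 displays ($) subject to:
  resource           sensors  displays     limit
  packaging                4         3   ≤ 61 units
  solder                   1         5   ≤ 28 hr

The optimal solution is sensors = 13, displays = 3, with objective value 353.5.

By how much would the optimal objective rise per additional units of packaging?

3.5

At the optimum: packaging uses 61 of 61 (binding); solder uses 28 of 28 (binding).
Dual feasibility on the basic columns requires 4·y_packaging + 1·y_solder = 19, 3·y_packaging + 5·y_solder = 35.5.
→ y_packaging = 3.5 and y_solder = 5.
Shadow price of packaging = 3.5.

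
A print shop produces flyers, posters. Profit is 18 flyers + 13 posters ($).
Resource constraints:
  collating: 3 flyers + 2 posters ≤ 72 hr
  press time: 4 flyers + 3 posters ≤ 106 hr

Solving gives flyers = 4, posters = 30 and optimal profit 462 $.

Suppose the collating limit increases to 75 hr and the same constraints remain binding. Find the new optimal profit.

468

At the optimum: collating uses 72 of 72 (binding); press time uses 106 of 106 (binding).
Dual feasibility on the basic columns requires 3·y_collating + 4·y_press time = 18, 2·y_collating + 3·y_press time = 13.
→ y_collating = 2 and y_press time = 3.
Δz = y_collating·Δb = 2 × (3) = 6, so new z* = 462 + 6 = 468.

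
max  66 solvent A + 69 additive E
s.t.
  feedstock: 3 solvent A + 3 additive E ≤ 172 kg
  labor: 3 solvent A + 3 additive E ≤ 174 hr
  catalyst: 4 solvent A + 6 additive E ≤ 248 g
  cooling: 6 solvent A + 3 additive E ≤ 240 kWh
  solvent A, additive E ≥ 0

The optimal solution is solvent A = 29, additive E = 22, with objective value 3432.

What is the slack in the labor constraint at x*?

labor used = 3·29 + 3·22 = 153; slack = 174 − 153 = 21.

21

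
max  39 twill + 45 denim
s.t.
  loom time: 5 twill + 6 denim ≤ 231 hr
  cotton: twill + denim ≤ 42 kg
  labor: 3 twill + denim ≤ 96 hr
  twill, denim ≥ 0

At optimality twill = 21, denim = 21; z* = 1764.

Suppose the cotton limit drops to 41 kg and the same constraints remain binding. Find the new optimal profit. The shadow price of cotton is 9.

1755

Δb = -1, so new z* = 1764 + (9)·(-1) = 1764 − 9 = 1755.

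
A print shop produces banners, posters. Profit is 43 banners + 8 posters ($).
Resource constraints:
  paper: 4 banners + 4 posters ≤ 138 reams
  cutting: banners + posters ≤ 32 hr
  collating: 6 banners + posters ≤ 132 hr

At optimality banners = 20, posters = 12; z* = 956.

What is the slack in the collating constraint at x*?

collating used = 6·20 + 1·12 = 132; slack = 132 − 132 = 0.

0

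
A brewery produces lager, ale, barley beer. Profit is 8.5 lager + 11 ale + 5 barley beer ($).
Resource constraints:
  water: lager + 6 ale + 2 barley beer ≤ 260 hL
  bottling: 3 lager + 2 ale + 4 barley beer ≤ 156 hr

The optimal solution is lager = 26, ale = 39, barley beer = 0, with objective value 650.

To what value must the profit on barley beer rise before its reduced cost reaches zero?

Both water and bottling are binding at x*.
The binding rows give the dual system: 1·y_water + 3·y_bottling = 8.5 and 6·y_water + 2·y_bottling = 11.
Solving: y_water = 1, y_bottling = 2.5.
barley beer enters the basis when its profit ≥ yᵀa₃ = 1·2 + 2.5·4 = 12.

12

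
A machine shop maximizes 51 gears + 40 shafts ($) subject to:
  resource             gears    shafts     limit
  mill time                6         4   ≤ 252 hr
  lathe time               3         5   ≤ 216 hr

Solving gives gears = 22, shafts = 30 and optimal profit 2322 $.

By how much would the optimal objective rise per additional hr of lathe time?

Check each constraint at x*: mill time 252/252 (tight); lathe time 216/216 (tight).
Dual feasibility on the basic columns requires 6·y_mill time + 3·y_lathe time = 51, 4·y_mill time + 5·y_lathe time = 40.
This yields shadow prices y_mill time = 7.5, y_lathe time = 2.
Shadow price of lathe time = 2.

2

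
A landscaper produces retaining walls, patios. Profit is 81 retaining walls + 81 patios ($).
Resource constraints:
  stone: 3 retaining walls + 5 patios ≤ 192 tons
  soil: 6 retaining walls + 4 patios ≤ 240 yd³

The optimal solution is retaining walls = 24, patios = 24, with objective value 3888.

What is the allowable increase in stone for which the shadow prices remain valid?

Binding constraints: stone, soil. The basis is B = [[3,5],[6,4]] with det -18.
Per unit increase in stone, x* moves by d = (-0.2222, 0.3333).
The basis stays optimal until retaining walls reaches 0; allowable increase = 108 tons.

108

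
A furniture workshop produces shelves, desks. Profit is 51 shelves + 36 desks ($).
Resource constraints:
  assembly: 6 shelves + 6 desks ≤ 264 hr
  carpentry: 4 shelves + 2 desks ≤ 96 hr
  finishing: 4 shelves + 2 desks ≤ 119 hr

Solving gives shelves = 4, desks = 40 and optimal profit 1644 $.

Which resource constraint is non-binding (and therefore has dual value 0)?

assembly: 264/264 (binding)
carpentry: 96/96 (binding)
finishing: 96/119 (slack 23)
By complementary slackness, a constraint with positive slack has shadow price 0 → finishing.

finishing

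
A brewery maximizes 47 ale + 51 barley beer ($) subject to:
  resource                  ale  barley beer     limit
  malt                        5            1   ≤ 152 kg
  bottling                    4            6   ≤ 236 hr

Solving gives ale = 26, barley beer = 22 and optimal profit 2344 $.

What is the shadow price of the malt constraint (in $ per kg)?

Check each constraint at x*: malt 152/152 (tight); bottling 236/236 (tight).
Dual feasibility on the basic columns requires 5·y_malt + 4·y_bottling = 47, 1·y_malt + 6·y_bottling = 51.
This yields shadow prices y_malt = 3, y_bottling = 8.
Shadow price of malt = 3.

3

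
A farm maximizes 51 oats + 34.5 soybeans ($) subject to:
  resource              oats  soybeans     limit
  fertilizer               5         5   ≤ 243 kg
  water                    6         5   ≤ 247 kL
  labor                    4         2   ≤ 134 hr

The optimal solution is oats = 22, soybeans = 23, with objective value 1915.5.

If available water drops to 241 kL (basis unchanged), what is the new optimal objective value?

Binding: water and labor. Non-binding: fertilizer (18 unused).
By complementary slackness, y = 0 for the non-binding constraint.
From A_Bᵀ y = c: 6·y_water + 4·y_labor = 51; 5·y_water + 2·y_labor = 34.5.
Solving: y_water = 4.5, y_labor = 6.
Δz = y_water·Δb = 4.5 × (-6) = -27, so new z* = 1915.5 − 27 = 1888.5.

1888.5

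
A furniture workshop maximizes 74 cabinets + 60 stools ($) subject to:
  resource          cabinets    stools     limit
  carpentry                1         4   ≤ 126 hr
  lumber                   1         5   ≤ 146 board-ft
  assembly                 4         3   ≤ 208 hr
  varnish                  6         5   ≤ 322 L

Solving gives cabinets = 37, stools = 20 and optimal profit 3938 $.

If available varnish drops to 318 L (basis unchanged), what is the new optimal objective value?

Binding: assembly and varnish. Non-binding: carpentry (9 unused), lumber (9 unused).
By complementary slackness, y = 0 for the non-binding constraints.
From A_Bᵀ y = c: 4·y_assembly + 6·y_varnish = 74; 3·y_assembly + 5·y_varnish = 60.
→ y_assembly = 5 and y_varnish = 9.
Δz = y_varnish·Δb = 9 × (-4) = -36, so new z* = 3938 − 36 = 3902.

3902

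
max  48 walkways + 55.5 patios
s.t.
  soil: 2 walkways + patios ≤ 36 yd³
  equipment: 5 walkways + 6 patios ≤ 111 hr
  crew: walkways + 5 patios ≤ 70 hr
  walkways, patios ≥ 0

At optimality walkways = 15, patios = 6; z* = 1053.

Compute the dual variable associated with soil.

At the optimum: soil uses 36 of 36 (binding); equipment uses 111 of 111 (binding); crew uses 45 of 70 (slack = 25).
Slack constraints have shadow price 0 (complementary slackness).
From A_Bᵀ y = c: 2·y_soil + 5·y_equipment = 48; 1·y_soil + 6·y_equipment = 55.5.
This yields shadow prices y_soil = 1.5, y_equipment = 9.
Shadow price of soil = 1.5.

1.5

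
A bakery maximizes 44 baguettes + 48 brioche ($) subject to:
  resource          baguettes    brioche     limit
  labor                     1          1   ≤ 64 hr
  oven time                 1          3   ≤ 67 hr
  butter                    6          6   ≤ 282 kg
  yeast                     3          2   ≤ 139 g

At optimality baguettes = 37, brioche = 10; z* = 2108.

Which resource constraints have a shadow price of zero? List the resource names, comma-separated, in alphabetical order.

labor, yeast

labor: 47/64 (slack 17)
oven time: 67/67 (binding)
butter: 282/282 (binding)
yeast: 131/139 (slack 8)
By complementary slackness, a constraint with positive slack has shadow price 0 → labor, yeast.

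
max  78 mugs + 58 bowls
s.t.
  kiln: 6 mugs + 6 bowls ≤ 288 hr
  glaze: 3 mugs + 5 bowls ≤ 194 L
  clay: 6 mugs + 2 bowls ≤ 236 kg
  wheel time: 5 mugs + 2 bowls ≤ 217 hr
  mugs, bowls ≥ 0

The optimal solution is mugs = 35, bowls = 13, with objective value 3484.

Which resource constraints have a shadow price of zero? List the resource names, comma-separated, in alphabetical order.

kiln: 288/288 (binding)
glaze: 170/194 (slack 24)
clay: 236/236 (binding)
wheel time: 201/217 (slack 16)
By complementary slackness, a constraint with positive slack has shadow price 0 → glaze, wheel time.

glaze, wheel time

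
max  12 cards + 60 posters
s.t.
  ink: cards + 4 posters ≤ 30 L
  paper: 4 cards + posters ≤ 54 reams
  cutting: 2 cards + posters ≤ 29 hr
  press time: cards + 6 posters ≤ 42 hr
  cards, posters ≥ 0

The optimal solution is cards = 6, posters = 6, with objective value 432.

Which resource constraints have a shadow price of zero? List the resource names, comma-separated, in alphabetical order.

cutting, paper

ink: 30/30 (binding)
paper: 30/54 (slack 24)
cutting: 18/29 (slack 11)
press time: 42/42 (binding)
By complementary slackness, a constraint with positive slack has shadow price 0 → cutting, paper.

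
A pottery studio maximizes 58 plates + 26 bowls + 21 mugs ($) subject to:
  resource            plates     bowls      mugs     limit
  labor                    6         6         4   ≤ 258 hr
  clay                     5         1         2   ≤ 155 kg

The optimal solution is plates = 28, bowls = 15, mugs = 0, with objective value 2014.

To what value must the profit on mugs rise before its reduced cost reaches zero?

Check each constraint at x*: labor 258/258 (tight); clay 155/155 (tight).
The binding rows give the dual system: 6·y_labor + 5·y_clay = 58 and 6·y_labor + 1·y_clay = 26.
Solving: y_labor = 3, y_clay = 8.
mugs enters the basis when its profit ≥ yᵀa₃ = 3·4 + 8·2 = 28.

28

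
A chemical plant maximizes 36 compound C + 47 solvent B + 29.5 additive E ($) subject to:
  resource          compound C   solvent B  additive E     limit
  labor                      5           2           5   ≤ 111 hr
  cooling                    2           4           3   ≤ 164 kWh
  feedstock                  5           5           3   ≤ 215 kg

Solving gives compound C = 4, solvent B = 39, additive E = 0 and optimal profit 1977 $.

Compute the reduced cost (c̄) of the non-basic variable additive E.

-2

At the optimum: labor uses 98 of 111 (slack = 13); cooling uses 164 of 164 (binding); feedstock uses 215 of 215 (binding).
Slack constraints have shadow price 0 (complementary slackness).
The binding rows give the dual system: 2·y_cooling + 5·y_feedstock = 36 and 4·y_cooling + 5·y_feedstock = 47.
This yields shadow prices y_cooling = 5.5, y_feedstock = 5.
Reduced cost of additive E: c₃ − yᵀa₃ = 29.5 − (5.5·3 + 5·3) = 29.5 − 31.5 = -2.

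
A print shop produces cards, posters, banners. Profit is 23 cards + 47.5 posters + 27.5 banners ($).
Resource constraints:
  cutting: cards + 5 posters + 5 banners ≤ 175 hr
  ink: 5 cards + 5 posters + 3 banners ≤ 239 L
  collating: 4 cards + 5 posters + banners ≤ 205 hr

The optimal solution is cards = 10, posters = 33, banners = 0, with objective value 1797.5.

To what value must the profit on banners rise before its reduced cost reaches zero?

29.5

Check each constraint at x*: cutting 175/175 (tight); ink 215/239 (slack 24); collating 205/205 (tight).
By complementary slackness, y = 0 for the non-binding constraint.
The binding rows give the dual system: 1·y_cutting + 4·y_collating = 23 and 5·y_cutting + 5·y_collating = 47.5.
→ y_cutting = 5 and y_collating = 4.5.
banners enters the basis when its profit ≥ yᵀa₃ = 5·5 + 4.5·1 = 29.5.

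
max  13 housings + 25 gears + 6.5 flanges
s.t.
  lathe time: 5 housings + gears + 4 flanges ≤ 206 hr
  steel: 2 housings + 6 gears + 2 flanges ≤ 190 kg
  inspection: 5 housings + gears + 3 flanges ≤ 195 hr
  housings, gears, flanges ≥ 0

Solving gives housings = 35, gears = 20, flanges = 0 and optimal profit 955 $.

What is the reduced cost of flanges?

At the optimum: lathe time uses 195 of 206 (slack = 11); steel uses 190 of 190 (binding); inspection uses 195 of 195 (binding).
Since lathe time is not tight, its dual is 0.
The binding rows give the dual system: 2·y_steel + 5·y_inspection = 13 and 6·y_steel + 1·y_inspection = 25.
Solving: y_steel = 4, y_inspection = 1.
Reduced cost of flanges: c₃ − yᵀa₃ = 6.5 − (4·2 + 1·3) = 6.5 − 11 = -4.5.

-4.5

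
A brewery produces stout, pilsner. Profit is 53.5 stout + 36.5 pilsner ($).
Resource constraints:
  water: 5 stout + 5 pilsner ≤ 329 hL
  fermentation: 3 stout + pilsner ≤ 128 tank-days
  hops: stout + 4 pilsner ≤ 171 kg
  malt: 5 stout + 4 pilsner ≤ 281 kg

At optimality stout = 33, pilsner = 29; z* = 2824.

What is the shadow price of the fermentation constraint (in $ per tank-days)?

Check each constraint at x*: water 310/329 (slack 19); fermentation 128/128 (tight); hops 149/171 (slack 22); malt 281/281 (tight).
Slack constraints have shadow price 0 (complementary slackness).
From A_Bᵀ y = c: 3·y_fermentation + 5·y_malt = 53.5; 1·y_fermentation + 4·y_malt = 36.5.
→ y_fermentation = 4.5 and y_malt = 8.
Shadow price of fermentation = 4.5.

4.5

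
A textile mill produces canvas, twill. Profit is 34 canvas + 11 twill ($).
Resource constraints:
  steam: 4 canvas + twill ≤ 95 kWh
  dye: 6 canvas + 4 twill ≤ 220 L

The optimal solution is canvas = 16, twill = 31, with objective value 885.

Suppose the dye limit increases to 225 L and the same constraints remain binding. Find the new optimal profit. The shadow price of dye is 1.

890

Δb = 5, so new z* = 885 + (1)·(5) = 885 + 5 = 890.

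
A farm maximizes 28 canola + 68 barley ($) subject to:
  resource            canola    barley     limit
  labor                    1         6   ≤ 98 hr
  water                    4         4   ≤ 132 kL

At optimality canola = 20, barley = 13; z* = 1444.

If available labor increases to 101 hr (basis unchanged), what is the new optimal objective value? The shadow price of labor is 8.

1468

Δb = 3, so new z* = 1444 + (8)·(3) = 1444 + 24 = 1468.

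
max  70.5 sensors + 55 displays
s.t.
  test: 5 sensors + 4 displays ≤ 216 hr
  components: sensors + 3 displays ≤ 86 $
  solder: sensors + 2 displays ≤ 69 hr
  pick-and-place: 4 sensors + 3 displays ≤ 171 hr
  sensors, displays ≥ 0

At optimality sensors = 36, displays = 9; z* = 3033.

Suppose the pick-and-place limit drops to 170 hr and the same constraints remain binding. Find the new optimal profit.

Check each constraint at x*: test 216/216 (tight); components 63/86 (slack 23); solder 54/69 (slack 15); pick-and-place 171/171 (tight).
Slack constraints have shadow price 0 (complementary slackness).
Dual feasibility on the basic columns requires 5·y_test + 4·y_pick-and-place = 70.5, 4·y_test + 3·y_pick-and-place = 55.
Solving: y_test = 8.5, y_pick-and-place = 7.
Δz = y_pick-and-place·Δb = 7 × (-1) = -7, so new z* = 3033 − 7 = 3026.

3026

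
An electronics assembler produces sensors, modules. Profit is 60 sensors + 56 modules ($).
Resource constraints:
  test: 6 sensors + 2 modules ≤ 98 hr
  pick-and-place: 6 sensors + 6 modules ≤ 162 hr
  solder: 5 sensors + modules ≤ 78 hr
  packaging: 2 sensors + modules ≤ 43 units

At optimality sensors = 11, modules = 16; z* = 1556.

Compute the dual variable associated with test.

1

At the optimum: test uses 98 of 98 (binding); pick-and-place uses 162 of 162 (binding); solder uses 71 of 78 (slack = 7); packaging uses 38 of 43 (slack = 5).
By complementary slackness, y = 0 for the non-binding constraints.
Dual feasibility on the basic columns requires 6·y_test + 6·y_pick-and-place = 60, 2·y_test + 6·y_pick-and-place = 56.
Solving: y_test = 1, y_pick-and-place = 9.
Shadow price of test = 1.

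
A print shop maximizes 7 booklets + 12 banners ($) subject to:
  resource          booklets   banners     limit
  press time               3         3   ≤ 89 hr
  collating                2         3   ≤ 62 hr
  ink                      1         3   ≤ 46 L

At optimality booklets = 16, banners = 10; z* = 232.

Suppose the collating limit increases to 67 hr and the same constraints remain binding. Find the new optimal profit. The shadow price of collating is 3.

Δb = 5, so new z* = 232 + (3)·(5) = 232 + 15 = 247.

247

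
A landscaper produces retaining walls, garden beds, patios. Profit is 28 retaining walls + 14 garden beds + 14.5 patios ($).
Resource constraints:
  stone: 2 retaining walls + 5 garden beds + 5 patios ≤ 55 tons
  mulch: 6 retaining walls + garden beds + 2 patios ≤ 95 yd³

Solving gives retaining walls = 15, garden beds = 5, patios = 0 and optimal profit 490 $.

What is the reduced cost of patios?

Check each constraint at x*: stone 55/55 (tight); mulch 95/95 (tight).
From A_Bᵀ y = c: 2·y_stone + 6·y_mulch = 28; 5·y_stone + 1·y_mulch = 14.
Solving: y_stone = 2, y_mulch = 4.
Reduced cost of patios: c₃ − yᵀa₃ = 14.5 − (2·5 + 4·2) = 14.5 − 18 = -3.5.

-3.5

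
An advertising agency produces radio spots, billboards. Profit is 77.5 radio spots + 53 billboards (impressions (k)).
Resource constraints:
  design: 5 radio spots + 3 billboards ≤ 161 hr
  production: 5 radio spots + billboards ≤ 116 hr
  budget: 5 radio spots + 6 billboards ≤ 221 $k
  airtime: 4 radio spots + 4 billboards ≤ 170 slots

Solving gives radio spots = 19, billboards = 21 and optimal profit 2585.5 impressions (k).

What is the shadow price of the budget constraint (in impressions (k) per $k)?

At the optimum: design uses 158 of 161 (slack = 3); production uses 116 of 116 (binding); budget uses 221 of 221 (binding); airtime uses 160 of 170 (slack = 10).
Since design, airtime are not tight, their duals are 0.
Dual feasibility on the basic columns requires 5·y_production + 5·y_budget = 77.5, 1·y_production + 6·y_budget = 53.
This yields shadow prices y_production = 8, y_budget = 7.5.
Shadow price of budget = 7.5.

7.5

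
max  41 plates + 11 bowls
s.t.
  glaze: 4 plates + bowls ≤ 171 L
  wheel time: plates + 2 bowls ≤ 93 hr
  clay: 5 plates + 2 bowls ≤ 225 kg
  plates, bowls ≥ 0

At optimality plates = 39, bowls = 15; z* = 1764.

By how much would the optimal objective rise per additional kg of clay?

At the optimum: glaze uses 171 of 171 (binding); wheel time uses 69 of 93 (slack = 24); clay uses 225 of 225 (binding).
Since wheel time is not tight, its dual is 0.
Dual feasibility on the basic columns requires 4·y_glaze + 5·y_clay = 41, 1·y_glaze + 2·y_clay = 11.
Solving: y_glaze = 9, y_clay = 1.
Shadow price of clay = 1.

1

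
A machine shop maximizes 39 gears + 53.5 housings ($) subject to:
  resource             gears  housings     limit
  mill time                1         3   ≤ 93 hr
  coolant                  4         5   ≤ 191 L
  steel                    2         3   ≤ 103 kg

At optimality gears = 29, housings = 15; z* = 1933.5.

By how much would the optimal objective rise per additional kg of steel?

9.5

Check each constraint at x*: mill time 74/93 (slack 19); coolant 191/191 (tight); steel 103/103 (tight).
Slack constraints have shadow price 0 (complementary slackness).
From A_Bᵀ y = c: 4·y_coolant + 2·y_steel = 39; 5·y_coolant + 3·y_steel = 53.5.
This yields shadow prices y_coolant = 5, y_steel = 9.5.
Shadow price of steel = 9.5.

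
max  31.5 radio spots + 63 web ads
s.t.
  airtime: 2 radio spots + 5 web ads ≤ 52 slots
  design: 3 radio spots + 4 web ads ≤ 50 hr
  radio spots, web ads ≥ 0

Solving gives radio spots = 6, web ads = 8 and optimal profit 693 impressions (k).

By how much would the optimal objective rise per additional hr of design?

4.5

Both airtime and design are binding at x*.
From A_Bᵀ y = c: 2·y_airtime + 3·y_design = 31.5; 5·y_airtime + 4·y_design = 63.
→ y_airtime = 9 and y_design = 4.5.
Shadow price of design = 4.5.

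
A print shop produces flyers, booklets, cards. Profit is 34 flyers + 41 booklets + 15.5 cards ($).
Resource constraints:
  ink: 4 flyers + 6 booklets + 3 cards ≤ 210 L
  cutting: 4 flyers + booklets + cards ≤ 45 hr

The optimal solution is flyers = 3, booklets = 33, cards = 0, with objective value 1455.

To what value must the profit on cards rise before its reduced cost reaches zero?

21.5

At the optimum: ink uses 210 of 210 (binding); cutting uses 45 of 45 (binding).
The binding rows give the dual system: 4·y_ink + 4·y_cutting = 34 and 6·y_ink + 1·y_cutting = 41.
Solving: y_ink = 6.5, y_cutting = 2.
cards enters the basis when its profit ≥ yᵀa₃ = 6.5·3 + 2·1 = 21.5.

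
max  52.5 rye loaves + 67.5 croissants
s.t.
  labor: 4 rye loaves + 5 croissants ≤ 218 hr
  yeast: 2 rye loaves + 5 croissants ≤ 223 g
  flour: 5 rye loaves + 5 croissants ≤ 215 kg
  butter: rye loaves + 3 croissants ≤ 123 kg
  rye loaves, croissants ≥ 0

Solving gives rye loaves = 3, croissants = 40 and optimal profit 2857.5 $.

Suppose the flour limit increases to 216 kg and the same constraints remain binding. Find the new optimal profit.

2866.5

Check each constraint at x*: labor 212/218 (slack 6); yeast 206/223 (slack 17); flour 215/215 (tight); butter 123/123 (tight).
Since labor, yeast are not tight, their duals are 0.
The binding rows give the dual system: 5·y_flour + 1·y_butter = 52.5 and 5·y_flour + 3·y_butter = 67.5.
Solving: y_flour = 9, y_butter = 7.5.
Δz = y_flour·Δb = 9 × (1) = 9, so new z* = 2857.5 + 9 = 2866.5.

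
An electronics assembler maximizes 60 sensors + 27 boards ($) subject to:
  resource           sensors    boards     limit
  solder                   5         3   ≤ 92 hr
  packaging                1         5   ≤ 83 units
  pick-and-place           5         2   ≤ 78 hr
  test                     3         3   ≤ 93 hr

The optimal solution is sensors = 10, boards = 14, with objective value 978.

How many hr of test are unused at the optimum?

test used = 3·10 + 3·14 = 72; slack = 93 − 72 = 21.

21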